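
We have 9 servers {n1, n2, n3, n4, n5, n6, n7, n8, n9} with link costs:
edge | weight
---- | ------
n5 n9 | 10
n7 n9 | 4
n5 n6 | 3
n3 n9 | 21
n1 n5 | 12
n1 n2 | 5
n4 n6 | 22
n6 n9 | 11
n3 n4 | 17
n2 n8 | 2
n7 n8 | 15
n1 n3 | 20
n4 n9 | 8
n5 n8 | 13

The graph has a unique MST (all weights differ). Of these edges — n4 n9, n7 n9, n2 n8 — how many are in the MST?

Kruskal: consider edges lightest-first.
n2 n8 (2): add — endpoints in different components.
n5 n6 (3): add — endpoints in different components.
n7 n9 (4): add — endpoints in different components.
n1 n2 (5): add — endpoints in different components.
n4 n9 (8): add — endpoints in different components.
n5 n9 (10): add — endpoints in different components.
n6 n9 (11): skip — n6 and n9 already connected.
n1 n5 (12): add — endpoints in different components.
n5 n8 (13): skip — n8 and n5 already connected.
n7 n8 (15): skip — n7 and n8 already connected.
n3 n4 (17): add — endpoints in different components.
MST edge set: {n2 n8, n5 n6, n7 n9, n1 n2, n4 n9, n5 n9, n1 n5, n3 n4}.
Of the listed edges, {n4 n9, n7 n9, n2 n8} are in the MST → 3.

3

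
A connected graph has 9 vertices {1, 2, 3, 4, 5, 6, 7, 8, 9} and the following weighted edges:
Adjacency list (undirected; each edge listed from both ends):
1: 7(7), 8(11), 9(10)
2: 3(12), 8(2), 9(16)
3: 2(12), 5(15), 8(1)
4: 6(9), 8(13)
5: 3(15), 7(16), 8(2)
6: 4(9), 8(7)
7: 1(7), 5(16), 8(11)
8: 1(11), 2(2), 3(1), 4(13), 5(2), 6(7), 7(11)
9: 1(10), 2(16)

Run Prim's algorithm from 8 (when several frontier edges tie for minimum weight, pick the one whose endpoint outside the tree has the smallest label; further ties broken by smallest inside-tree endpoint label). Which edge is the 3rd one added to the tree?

5-8

Grow the tree from 8 using Prim:
Step 1: cheapest edge leaving the tree is 3-8 (1); add 3.
Step 2: cheapest edge leaving the tree is 2-8 (2); add 2.
Step 3: cheapest edge leaving the tree is 5-8 (2); add 5.
Step 4: cheapest edge leaving the tree is 6-8 (7); add 6.
Step 5: cheapest edge leaving the tree is 4-6 (9); add 4.
Step 6: cheapest edge leaving the tree is 1-8 (11); add 1.
Step 7: cheapest edge leaving the tree is 1-7 (7); add 7.
Step 8: cheapest edge leaving the tree is 1-9 (10); add 9.
The 3rd edge added is 5-8.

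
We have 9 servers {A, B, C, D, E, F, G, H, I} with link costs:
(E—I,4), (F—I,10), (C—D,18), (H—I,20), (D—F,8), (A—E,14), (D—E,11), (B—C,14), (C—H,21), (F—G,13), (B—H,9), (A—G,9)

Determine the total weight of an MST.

85

Grow the tree from B using Prim:
Step 1: cheapest edge leaving the tree is B—H (9); add H.
Step 2: cheapest edge leaving the tree is B—C (14); add C.
Step 3: cheapest edge leaving the tree is C—D (18); add D.
Step 4: cheapest edge leaving the tree is D—F (8); add F.
Step 5: cheapest edge leaving the tree is F—I (10); add I.
Step 6: cheapest edge leaving the tree is E—I (4); add E.
Step 7: cheapest edge leaving the tree is F—G (13); add G.
Step 8: cheapest edge leaving the tree is A—G (9); add A.
MST edges: B—H, B—C, C—D, D—F, F—I, E—I, F—G, A—G; total weight 9+14+18+8+10+4+13+9 = 85.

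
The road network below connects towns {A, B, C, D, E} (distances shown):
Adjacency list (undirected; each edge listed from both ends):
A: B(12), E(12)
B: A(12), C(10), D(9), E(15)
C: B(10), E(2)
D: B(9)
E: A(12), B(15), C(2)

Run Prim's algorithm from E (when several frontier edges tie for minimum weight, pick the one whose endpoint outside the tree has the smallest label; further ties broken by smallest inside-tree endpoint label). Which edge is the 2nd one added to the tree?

Prim's algorithm from E:
Step 1: cheapest edge leaving the tree is C-E (2); add C.
Step 2: cheapest edge leaving the tree is B-C (10); add B.
Step 3: cheapest edge leaving the tree is B-D (9); add D.
Step 4: cheapest edge leaving the tree is A-B (12); add A.
The 2nd edge added is B-C.

B-C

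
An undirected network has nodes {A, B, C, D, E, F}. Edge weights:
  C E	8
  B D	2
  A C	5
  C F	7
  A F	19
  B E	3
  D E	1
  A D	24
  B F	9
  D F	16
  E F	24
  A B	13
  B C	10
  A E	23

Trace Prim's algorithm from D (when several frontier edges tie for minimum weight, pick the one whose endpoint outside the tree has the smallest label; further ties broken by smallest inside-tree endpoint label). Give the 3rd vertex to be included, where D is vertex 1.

B

Grow the tree from D using Prim:
Step 1: cheapest edge leaving the tree is D E (1); add E.
Step 2: cheapest edge leaving the tree is B D (2); add B.
Step 3: cheapest edge leaving the tree is C E (8); add C.
Step 4: cheapest edge leaving the tree is A C (5); add A.
Step 5: cheapest edge leaving the tree is C F (7); add F.
Vertex order: D, E, B, C, A, F. The 3rd vertex is B.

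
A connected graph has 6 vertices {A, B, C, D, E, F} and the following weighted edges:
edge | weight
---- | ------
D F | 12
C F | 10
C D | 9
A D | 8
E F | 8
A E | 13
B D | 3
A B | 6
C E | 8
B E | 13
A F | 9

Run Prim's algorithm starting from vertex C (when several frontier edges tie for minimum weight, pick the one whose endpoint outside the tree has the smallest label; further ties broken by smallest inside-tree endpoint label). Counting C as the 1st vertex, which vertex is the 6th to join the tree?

D

Grow the tree from C using Prim:
Step 1: cheapest edge leaving the tree is C E (8); add E.
Step 2: cheapest edge leaving the tree is E F (8); add F.
Step 3: cheapest edge leaving the tree is A F (9); add A.
Step 4: cheapest edge leaving the tree is A B (6); add B.
Step 5: cheapest edge leaving the tree is B D (3); add D.
Vertex order: C, E, F, A, B, D. The 6th vertex is D.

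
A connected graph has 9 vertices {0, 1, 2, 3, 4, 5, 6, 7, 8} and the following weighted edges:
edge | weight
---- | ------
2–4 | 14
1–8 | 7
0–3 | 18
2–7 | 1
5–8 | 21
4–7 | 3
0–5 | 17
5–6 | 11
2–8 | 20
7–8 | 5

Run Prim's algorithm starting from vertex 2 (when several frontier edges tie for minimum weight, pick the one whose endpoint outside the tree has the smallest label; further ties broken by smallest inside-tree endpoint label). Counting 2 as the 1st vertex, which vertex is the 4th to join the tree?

Prim, starting at 2.
Step 1: frontier [2–7 1, 2–4 14, 2–8 20] → take 2–7 (1); add 7.
Step 2: frontier [2–4 14, 2–8 20, 4–7 3, 7–8 5] → take 4–7 (3); add 4.
Step 3: frontier [2–8 20, 7–8 5] → take 7–8 (5); add 8.
Step 4: frontier [1–8 7, 5–8 21] → take 1–8 (7); add 1.
Step 5: frontier [5–8 21] → take 5–8 (21); add 5.
Step 6: frontier [5–6 11, 0–5 17] → take 5–6 (11); add 6.
Step 7: frontier [0–5 17] → take 0–5 (17); add 0.
Step 8: frontier [0–3 18] → take 0–3 (18); add 3.
Vertex order: 2, 7, 4, 8, 1, 5, 6, 0, 3. The 4th vertex is 8.

8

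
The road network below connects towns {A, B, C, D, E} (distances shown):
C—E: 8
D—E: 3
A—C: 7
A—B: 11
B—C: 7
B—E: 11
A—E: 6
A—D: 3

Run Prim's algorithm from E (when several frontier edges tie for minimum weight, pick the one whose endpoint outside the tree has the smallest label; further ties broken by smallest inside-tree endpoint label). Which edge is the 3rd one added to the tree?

A-C

Grow the tree from E using Prim:
Step 1: frontier [D—E 3, A—E 6, C—E 8, B—E 11] → take D—E (3); add D.
Step 2: frontier [A—D 3, A—E 6, C—E 8, B—E 11] → take A—D (3); add A.
Step 3: frontier [A—C 7, A—B 11, C—E 8, B—E 11] → take A—C (7); add C.
Step 4: frontier [A—B 11, B—C 7, B—E 11] → take B—C (7); add B.
The 3rd edge added is A—C.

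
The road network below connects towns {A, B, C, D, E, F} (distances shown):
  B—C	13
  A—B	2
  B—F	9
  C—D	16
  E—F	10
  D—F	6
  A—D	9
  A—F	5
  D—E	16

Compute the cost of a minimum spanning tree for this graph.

Prim's algorithm from C:
Step 1: frontier [B—C 13, C—D 16] → take B—C (13); add B.
Step 2: frontier [A—B 2, B—F 9, C—D 16] → take A—B (2); add A.
Step 3: frontier [A—F 5, A—D 9, B—F 9, C—D 16] → take A—F (5); add F.
Step 4: frontier [A—D 9, C—D 16, D—F 6, E—F 10] → take D—F (6); add D.
Step 5: frontier [D—E 16, E—F 10] → take E—F (10); add E.
MST edges: B—C, A—B, A—F, D—F, E—F; total weight 13+2+5+6+10 = 36.

36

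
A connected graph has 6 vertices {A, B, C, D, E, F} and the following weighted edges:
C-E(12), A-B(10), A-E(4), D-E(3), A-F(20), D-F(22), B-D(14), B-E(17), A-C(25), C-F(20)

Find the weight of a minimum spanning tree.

49

Sort edges by weight, then run Kruskal:
D-E (3): add. Components now {A} {B} {C} {D,E} {F}
A-E (4): add. Components now {A,D,E} {B} {C} {F}
A-B (10): add. Components now {A,B,D,E} {C} {F}
C-E (12): add. Components now {A,B,C,D,E} {F}
B-D (14): skip — B and D already connected.
B-E (17): skip — B and E already connected.
A-F (20): add. Components now {A,B,C,D,E,F}
MST edges: D-E, A-E, A-B, C-E, A-F; total weight 3+4+10+12+20 = 49.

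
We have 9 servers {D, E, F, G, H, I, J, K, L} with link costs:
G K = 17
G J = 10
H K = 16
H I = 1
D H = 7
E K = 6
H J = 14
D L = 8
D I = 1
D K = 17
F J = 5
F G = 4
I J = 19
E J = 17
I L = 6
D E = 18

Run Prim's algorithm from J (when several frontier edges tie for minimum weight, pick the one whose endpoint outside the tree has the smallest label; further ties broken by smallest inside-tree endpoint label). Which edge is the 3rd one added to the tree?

H-J

Grow the tree from J using Prim:
Step 1: cheapest edge leaving the tree is F J (5); add F.
Step 2: cheapest edge leaving the tree is F G (4); add G.
Step 3: cheapest edge leaving the tree is H J (14); add H.
Step 4: cheapest edge leaving the tree is H I (1); add I.
Step 5: cheapest edge leaving the tree is D I (1); add D.
Step 6: cheapest edge leaving the tree is I L (6); add L.
Step 7: cheapest edge leaving the tree is H K (16); add K.
Step 8: cheapest edge leaving the tree is E K (6); add E.
The 3rd edge added is H J.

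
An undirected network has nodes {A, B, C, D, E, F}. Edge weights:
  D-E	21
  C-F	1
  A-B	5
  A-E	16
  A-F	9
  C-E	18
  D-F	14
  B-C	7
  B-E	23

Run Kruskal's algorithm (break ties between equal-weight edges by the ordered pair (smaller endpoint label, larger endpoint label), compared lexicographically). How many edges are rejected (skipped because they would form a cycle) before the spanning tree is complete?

1

Sort edges by weight, then run Kruskal:
C-F (1): add. Components now {A} {B} {C,F} {D} {E}
A-B (5): add. Components now {A,B} {C,F} {D} {E}
B-C (7): add. Components now {A,B,C,F} {D} {E}
A-F (9): skip — A and F already connected.
D-F (14): add. Components now {A,B,C,D,F} {E}
A-E (16): add. Components now {A,B,C,D,E,F}
Edges rejected before the tree was complete: 1.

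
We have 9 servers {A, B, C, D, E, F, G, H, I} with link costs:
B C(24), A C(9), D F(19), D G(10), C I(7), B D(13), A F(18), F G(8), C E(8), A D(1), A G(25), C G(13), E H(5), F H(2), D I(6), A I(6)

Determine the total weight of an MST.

Kruskal's algorithm — process edges by increasing weight (ties by edge label):
A D (1): add — endpoints in different components.
F H (2): add — endpoints in different components.
E H (5): add — endpoints in different components.
A I (6): add — endpoints in different components.
D I (6): skip — D and I already connected.
C I (7): add — endpoints in different components.
C E (8): add — endpoints in different components.
F G (8): add — endpoints in different components.
A C (9): skip — A and C already connected.
D G (10): skip — D and G already connected.
B D (13): add — endpoints in different components.
MST edges: A D, F H, E H, A I, C I, C E, F G, B D; total weight 1+2+5+6+7+8+8+13 = 50.

50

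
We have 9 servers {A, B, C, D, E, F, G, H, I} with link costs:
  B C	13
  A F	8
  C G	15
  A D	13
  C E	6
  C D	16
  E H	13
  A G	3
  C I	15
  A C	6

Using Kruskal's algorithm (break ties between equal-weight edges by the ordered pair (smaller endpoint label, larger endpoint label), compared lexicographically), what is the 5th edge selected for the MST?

Kruskal's algorithm — process edges by increasing weight (ties by edge label):
A G (3): add — endpoints in different components.
A C (6): add — endpoints in different components.
C E (6): add — endpoints in different components.
A F (8): add — endpoints in different components.
A D (13): add — endpoints in different components.
B C (13): add — endpoints in different components.
E H (13): add — endpoints in different components.
C G (15): skip — C and G already connected.
C I (15): add — endpoints in different components.
The 5th edge added is A D.

A-D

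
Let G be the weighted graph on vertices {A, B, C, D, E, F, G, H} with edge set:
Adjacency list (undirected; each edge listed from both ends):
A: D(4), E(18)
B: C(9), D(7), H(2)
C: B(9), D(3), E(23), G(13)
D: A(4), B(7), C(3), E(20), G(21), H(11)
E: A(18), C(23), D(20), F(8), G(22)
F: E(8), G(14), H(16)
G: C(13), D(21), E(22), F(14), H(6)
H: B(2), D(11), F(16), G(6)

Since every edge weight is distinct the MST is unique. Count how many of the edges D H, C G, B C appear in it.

0

Sort edges by weight, then run Kruskal:
B H (2): add — endpoints in different components.
C D (3): add — endpoints in different components.
A D (4): add — endpoints in different components.
G H (6): add — endpoints in different components.
B D (7): add — endpoints in different components.
E F (8): add — endpoints in different components.
B C (9): skip — B and C already connected.
D H (11): skip — D and H already connected.
C G (13): skip — C and G already connected.
F G (14): add — endpoints in different components.
MST edge set: {B H, C D, A D, G H, B D, E F, F G}.
Of the listed edges, {} are in the MST → 0.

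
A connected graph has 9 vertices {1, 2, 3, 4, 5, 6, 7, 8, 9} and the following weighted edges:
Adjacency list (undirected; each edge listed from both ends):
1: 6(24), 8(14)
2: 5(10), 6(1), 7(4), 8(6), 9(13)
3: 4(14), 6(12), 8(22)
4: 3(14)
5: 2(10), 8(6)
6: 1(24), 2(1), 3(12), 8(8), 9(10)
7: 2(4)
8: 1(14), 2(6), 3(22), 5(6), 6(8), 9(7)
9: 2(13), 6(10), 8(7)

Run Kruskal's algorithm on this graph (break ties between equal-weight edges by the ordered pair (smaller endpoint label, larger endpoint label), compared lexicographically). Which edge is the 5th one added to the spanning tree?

Kruskal's algorithm — process edges by increasing weight (ties by edge label):
2 6 (1): add — endpoints in different components.
2 7 (4): add — endpoints in different components.
2 8 (6): add — endpoints in different components.
5 8 (6): add — endpoints in different components.
8 9 (7): add — endpoints in different components.
6 8 (8): skip — 6 and 8 already connected.
2 5 (10): skip — 2 and 5 already connected.
6 9 (10): skip — 6 and 9 already connected.
3 6 (12): add — endpoints in different components.
2 9 (13): skip — 2 and 9 already connected.
1 8 (14): add — endpoints in different components.
3 4 (14): add — endpoints in different components.
The 5th edge added is 8 9.

8-9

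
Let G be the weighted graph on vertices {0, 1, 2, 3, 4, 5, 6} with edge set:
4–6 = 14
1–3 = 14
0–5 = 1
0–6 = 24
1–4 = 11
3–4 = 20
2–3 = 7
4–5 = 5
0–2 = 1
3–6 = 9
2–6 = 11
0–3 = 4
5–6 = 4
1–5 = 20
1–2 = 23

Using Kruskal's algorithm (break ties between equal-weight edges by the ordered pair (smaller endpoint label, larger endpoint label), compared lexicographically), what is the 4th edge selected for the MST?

Kruskal's algorithm — process edges by increasing weight (ties by edge label):
0–2 (1): add — endpoints in different components.
0–5 (1): add — endpoints in different components.
0–3 (4): add — endpoints in different components.
5–6 (4): add — endpoints in different components.
4–5 (5): add — endpoints in different components.
2–3 (7): skip — 2 and 3 already connected.
3–6 (9): skip — 3 and 6 already connected.
1–4 (11): add — endpoints in different components.
The 4th edge added is 5–6.

5-6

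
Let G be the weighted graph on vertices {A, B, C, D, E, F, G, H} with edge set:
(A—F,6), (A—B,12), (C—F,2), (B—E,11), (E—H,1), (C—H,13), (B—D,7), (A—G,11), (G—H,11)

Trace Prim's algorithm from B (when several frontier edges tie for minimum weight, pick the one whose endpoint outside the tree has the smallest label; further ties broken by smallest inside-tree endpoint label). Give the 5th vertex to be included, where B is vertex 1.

Prim, starting at B.
Step 1: frontier [B—D 7, B—E 11, A—B 12] → take B—D (7); add D.
Step 2: frontier [B—E 11, A—B 12] → take B—E (11); add E.
Step 3: frontier [A—B 12, E—H 1] → take E—H (1); add H.
Step 4: frontier [A—B 12, G—H 11, C—H 13] → take G—H (11); add G.
Step 5: frontier [A—B 12, A—G 11, C—H 13] → take A—G (11); add A.
Step 6: frontier [A—F 6, C—H 13] → take A—F (6); add F.
Step 7: frontier [C—F 2, C—H 13] → take C—F (2); add C.
Vertex order: B, D, E, H, G, A, F, C. The 5th vertex is G.

G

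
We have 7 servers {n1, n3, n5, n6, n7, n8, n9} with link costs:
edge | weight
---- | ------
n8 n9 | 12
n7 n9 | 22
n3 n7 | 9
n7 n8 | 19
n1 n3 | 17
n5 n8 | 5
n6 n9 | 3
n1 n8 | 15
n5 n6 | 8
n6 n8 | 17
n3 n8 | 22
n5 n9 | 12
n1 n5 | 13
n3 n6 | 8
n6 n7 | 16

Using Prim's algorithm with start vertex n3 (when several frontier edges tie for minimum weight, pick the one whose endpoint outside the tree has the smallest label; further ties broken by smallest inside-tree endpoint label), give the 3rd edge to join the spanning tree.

n5-n6

Grow the tree from n3 using Prim:
Step 1: cheapest edge leaving the tree is n3 n6 (8); add n6.
Step 2: cheapest edge leaving the tree is n6 n9 (3); add n9.
Step 3: cheapest edge leaving the tree is n5 n6 (8); add n5.
Step 4: cheapest edge leaving the tree is n5 n8 (5); add n8.
Step 5: cheapest edge leaving the tree is n3 n7 (9); add n7.
Step 6: cheapest edge leaving the tree is n1 n5 (13); add n1.
The 3rd edge added is n5 n6.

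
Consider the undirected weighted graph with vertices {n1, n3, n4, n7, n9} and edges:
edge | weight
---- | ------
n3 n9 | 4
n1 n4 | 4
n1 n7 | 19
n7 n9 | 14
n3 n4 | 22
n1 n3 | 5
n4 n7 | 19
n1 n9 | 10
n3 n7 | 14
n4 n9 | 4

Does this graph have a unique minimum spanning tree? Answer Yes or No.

No

Kruskal: consider edges lightest-first.
n1 n4 (4): add. Components now {n1,n4} {n3} {n7} {n9}
n3 n9 (4): add. Components now {n1,n4} {n3,n9} {n7}
n4 n9 (4): add. Components now {n1,n3,n4,n9} {n7}
n1 n3 (5): skip — n3 and n1 already connected.
n1 n9 (10): skip — n9 and n1 already connected.
n3 n7 (14): add. Components now {n1,n3,n4,n7,n9}
Non-tree edge n7 n9 has weight 14, equal to the heaviest edge on its tree cycle — swapping gives another MST of the same weight. Not unique.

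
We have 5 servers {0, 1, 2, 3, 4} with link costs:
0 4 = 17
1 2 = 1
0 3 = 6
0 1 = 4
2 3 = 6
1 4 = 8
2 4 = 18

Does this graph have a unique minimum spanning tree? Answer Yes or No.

Kruskal's algorithm — process edges by increasing weight (ties by edge label):
1 2 (1): add. Components now {0} {1,2} {3} {4}
0 1 (4): add. Components now {0,1,2} {3} {4}
0 3 (6): add. Components now {0,1,2,3} {4}
2 3 (6): skip — 2 and 3 already connected.
1 4 (8): add. Components now {0,1,2,3,4}
Non-tree edge 2 3 has weight 6, equal to the heaviest edge on its tree cycle — swapping gives another MST of the same weight. Not unique.

No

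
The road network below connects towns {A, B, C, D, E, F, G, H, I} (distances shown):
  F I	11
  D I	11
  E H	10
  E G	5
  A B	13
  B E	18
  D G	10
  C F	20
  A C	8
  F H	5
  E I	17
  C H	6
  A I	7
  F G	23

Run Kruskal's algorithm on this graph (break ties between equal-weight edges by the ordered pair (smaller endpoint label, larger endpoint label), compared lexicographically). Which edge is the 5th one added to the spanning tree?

A-C

Sort edges by weight, then run Kruskal:
E G (5): add — endpoints in different components.
F H (5): add — endpoints in different components.
C H (6): add — endpoints in different components.
A I (7): add — endpoints in different components.
A C (8): add — endpoints in different components.
D G (10): add — endpoints in different components.
E H (10): add — endpoints in different components.
D I (11): skip — D and I already connected.
F I (11): skip — F and I already connected.
A B (13): add — endpoints in different components.
The 5th edge added is A C.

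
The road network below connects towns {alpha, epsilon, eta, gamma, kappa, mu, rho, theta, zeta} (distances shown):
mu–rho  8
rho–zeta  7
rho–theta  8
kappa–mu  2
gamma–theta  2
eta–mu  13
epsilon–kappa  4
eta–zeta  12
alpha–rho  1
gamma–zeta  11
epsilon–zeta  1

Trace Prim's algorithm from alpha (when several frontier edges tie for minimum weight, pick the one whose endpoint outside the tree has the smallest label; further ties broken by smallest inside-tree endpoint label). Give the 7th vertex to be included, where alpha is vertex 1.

theta

Grow the tree from alpha using Prim:
Step 1: frontier [alpha–rho 1] → take alpha–rho (1); add rho.
Step 2: frontier [rho–zeta 7, mu–rho 8, rho–theta 8] → take rho–zeta (7); add zeta.
Step 3: frontier [mu–rho 8, rho–theta 8, epsilon–zeta 1, gamma–zeta 11, eta–zeta 12] → take epsilon–zeta (1); add epsilon.
Step 4: frontier [epsilon–kappa 4, mu–rho 8, rho–theta 8, gamma–zeta 11, eta–zeta 12] → take epsilon–kappa (4); add kappa.
Step 5: frontier [kappa–mu 2, mu–rho 8, rho–theta 8, gamma–zeta 11, eta–zeta 12] → take kappa–mu (2); add mu.
Step 6: frontier [eta–mu 13, rho–theta 8, gamma–zeta 11, eta–zeta 12] → take rho–theta (8); add theta.
Step 7: frontier [eta–mu 13, gamma–theta 2, gamma–zeta 11, eta–zeta 12] → take gamma–theta (2); add gamma.
Step 8: frontier [eta–mu 13, eta–zeta 12] → take eta–zeta (12); add eta.
Vertex order: alpha, rho, zeta, epsilon, kappa, mu, theta, gamma, eta. The 7th vertex is theta.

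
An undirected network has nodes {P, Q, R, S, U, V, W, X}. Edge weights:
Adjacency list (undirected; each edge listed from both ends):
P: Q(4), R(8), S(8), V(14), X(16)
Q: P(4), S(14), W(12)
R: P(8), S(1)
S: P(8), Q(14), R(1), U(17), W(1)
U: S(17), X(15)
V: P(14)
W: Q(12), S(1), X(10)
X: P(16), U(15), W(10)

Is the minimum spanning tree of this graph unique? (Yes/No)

No

Kruskal's algorithm — process edges by increasing weight (ties by edge label):
R S (1): add — endpoints in different components.
S W (1): add — endpoints in different components.
P Q (4): add — endpoints in different components.
P R (8): add — endpoints in different components.
P S (8): skip — P and S already connected.
W X (10): add — endpoints in different components.
Q W (12): skip — W and Q already connected.
P V (14): add — endpoints in different components.
Q S (14): skip — Q and S already connected.
U X (15): add — endpoints in different components.
Non-tree edge P S has weight 8, equal to the heaviest edge on its tree cycle — swapping gives another MST of the same weight. Not unique.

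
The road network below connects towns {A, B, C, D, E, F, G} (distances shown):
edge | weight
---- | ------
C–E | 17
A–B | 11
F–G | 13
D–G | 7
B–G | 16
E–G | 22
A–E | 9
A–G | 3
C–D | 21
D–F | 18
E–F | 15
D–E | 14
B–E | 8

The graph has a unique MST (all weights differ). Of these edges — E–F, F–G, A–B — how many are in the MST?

Sort edges by weight, then run Kruskal:
A–G (3): add. Components now {A,G} {B} {C} {D} {E} {F}
D–G (7): add. Components now {A,D,G} {B} {C} {E} {F}
B–E (8): add. Components now {A,D,G} {B,E} {C} {F}
A–E (9): add. Components now {A,B,D,E,G} {C} {F}
A–B (11): skip — A and B already connected.
F–G (13): add. Components now {A,B,D,E,F,G} {C}
D–E (14): skip — D and E already connected.
E–F (15): skip — E and F already connected.
B–G (16): skip — B and G already connected.
C–E (17): add. Components now {A,B,C,D,E,F,G}
MST edge set: {A–G, D–G, B–E, A–E, F–G, C–E}.
Of the listed edges, {F–G} are in the MST → 1.

1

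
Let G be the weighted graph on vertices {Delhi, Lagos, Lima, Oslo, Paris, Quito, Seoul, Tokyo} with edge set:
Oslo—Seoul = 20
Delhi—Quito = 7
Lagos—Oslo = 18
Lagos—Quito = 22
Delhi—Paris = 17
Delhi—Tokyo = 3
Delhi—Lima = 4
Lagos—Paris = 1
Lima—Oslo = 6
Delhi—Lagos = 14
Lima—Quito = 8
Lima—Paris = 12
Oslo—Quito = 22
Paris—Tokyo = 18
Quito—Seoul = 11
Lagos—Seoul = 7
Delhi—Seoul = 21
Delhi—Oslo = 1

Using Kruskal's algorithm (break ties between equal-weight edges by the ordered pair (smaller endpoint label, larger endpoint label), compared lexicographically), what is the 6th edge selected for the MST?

Lagos-Seoul

Kruskal: consider edges lightest-first.
Delhi—Oslo (1): add — endpoints in different components.
Lagos—Paris (1): add — endpoints in different components.
Delhi—Tokyo (3): add — endpoints in different components.
Delhi—Lima (4): add — endpoints in different components.
Lima—Oslo (6): skip — Lima and Oslo already connected.
Delhi—Quito (7): add — endpoints in different components.
Lagos—Seoul (7): add — endpoints in different components.
Lima—Quito (8): skip — Lima and Quito already connected.
Quito—Seoul (11): add — endpoints in different components.
The 6th edge added is Lagos—Seoul.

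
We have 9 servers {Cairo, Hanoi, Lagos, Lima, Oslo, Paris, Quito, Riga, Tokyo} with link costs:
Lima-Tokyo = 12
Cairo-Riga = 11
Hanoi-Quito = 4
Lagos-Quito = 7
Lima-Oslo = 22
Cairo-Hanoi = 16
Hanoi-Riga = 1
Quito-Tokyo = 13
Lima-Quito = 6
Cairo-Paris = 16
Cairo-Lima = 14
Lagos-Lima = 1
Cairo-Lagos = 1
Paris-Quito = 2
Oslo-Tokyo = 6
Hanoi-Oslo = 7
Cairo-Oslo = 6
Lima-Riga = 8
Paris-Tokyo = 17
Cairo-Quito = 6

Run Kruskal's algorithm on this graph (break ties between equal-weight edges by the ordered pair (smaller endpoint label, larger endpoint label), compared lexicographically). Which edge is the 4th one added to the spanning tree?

Kruskal: consider edges lightest-first.
Cairo-Lagos (1): add — endpoints in different components.
Hanoi-Riga (1): add — endpoints in different components.
Lagos-Lima (1): add — endpoints in different components.
Paris-Quito (2): add — endpoints in different components.
Hanoi-Quito (4): add — endpoints in different components.
Cairo-Oslo (6): add — endpoints in different components.
Cairo-Quito (6): add — endpoints in different components.
Lima-Quito (6): skip — Quito and Lima already connected.
Oslo-Tokyo (6): add — endpoints in different components.
The 4th edge added is Paris-Quito.

Paris-Quito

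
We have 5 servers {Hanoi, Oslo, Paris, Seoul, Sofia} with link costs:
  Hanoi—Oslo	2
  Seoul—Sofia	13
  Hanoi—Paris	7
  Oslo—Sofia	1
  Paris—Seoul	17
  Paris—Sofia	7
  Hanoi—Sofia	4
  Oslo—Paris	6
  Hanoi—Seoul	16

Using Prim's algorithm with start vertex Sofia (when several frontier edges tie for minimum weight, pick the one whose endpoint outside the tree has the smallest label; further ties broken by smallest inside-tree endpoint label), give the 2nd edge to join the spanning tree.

Grow the tree from Sofia using Prim:
Step 1: frontier [Oslo—Sofia 1, Hanoi—Sofia 4, Paris—Sofia 7, Seoul—Sofia 13] → take Oslo—Sofia (1); add Oslo.
Step 2: frontier [Hanoi—Oslo 2, Oslo—Paris 6, Hanoi—Sofia 4, Paris—Sofia 7, Seoul—Sofia 13] → take Hanoi—Oslo (2); add Hanoi.
Step 3: frontier [Hanoi—Paris 7, Hanoi—Seoul 16, Oslo—Paris 6, Paris—Sofia 7, Seoul—Sofia 13] → take Oslo—Paris (6); add Paris.
Step 4: frontier [Hanoi—Seoul 16, Paris—Seoul 17, Seoul—Sofia 13] → take Seoul—Sofia (13); add Seoul.
The 2nd edge added is Hanoi—Oslo.

Hanoi-Oslo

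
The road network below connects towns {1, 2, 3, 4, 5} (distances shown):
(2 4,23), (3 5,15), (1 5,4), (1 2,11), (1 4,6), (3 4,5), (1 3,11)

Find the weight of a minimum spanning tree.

Sort edges by weight, then run Kruskal:
1 5 (4): add — endpoints in different components.
3 4 (5): add — endpoints in different components.
1 4 (6): add — endpoints in different components.
1 2 (11): add — endpoints in different components.
MST edges: 1 5, 3 4, 1 4, 1 2; total weight 4+5+6+11 = 26.

26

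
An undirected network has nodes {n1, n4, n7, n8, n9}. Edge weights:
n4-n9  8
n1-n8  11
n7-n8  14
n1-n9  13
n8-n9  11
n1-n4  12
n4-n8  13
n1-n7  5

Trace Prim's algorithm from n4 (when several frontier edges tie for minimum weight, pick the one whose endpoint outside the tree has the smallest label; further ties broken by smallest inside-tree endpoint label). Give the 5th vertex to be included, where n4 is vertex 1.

n7

Prim's algorithm from n4:
Step 1: frontier [n4-n9 8, n1-n4 12, n4-n8 13] → take n4-n9 (8); add n9.
Step 2: frontier [n1-n4 12, n4-n8 13, n8-n9 11, n1-n9 13] → take n8-n9 (11); add n8.
Step 3: frontier [n1-n4 12, n1-n8 11, n7-n8 14, n1-n9 13] → take n1-n8 (11); add n1.
Step 4: frontier [n1-n7 5, n7-n8 14] → take n1-n7 (5); add n7.
Vertex order: n4, n9, n8, n1, n7. The 5th vertex is n7.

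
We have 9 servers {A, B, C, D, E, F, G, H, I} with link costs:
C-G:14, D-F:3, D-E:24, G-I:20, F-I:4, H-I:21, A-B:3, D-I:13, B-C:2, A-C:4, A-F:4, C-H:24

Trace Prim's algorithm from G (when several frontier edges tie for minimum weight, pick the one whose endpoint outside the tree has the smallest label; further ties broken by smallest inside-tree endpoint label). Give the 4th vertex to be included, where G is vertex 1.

Grow the tree from G using Prim:
Step 1: cheapest edge leaving the tree is C-G (14); add C.
Step 2: cheapest edge leaving the tree is B-C (2); add B.
Step 3: cheapest edge leaving the tree is A-B (3); add A.
Step 4: cheapest edge leaving the tree is A-F (4); add F.
Step 5: cheapest edge leaving the tree is D-F (3); add D.
Step 6: cheapest edge leaving the tree is F-I (4); add I.
Step 7: cheapest edge leaving the tree is H-I (21); add H.
Step 8: cheapest edge leaving the tree is D-E (24); add E.
Vertex order: G, C, B, A, F, D, I, H, E. The 4th vertex is A.

A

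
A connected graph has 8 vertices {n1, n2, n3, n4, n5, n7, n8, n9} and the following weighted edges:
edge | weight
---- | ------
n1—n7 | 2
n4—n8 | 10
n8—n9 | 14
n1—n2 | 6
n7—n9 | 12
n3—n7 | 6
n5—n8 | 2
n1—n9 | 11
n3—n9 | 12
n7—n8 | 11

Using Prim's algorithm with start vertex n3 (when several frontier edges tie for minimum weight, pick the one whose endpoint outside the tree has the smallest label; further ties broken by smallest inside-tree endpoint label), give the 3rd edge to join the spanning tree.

n1-n2

Grow the tree from n3 using Prim:
Step 1: cheapest edge leaving the tree is n3—n7 (6); add n7.
Step 2: cheapest edge leaving the tree is n1—n7 (2); add n1.
Step 3: cheapest edge leaving the tree is n1—n2 (6); add n2.
Step 4: cheapest edge leaving the tree is n7—n8 (11); add n8.
Step 5: cheapest edge leaving the tree is n5—n8 (2); add n5.
Step 6: cheapest edge leaving the tree is n4—n8 (10); add n4.
Step 7: cheapest edge leaving the tree is n1—n9 (11); add n9.
The 3rd edge added is n1—n2.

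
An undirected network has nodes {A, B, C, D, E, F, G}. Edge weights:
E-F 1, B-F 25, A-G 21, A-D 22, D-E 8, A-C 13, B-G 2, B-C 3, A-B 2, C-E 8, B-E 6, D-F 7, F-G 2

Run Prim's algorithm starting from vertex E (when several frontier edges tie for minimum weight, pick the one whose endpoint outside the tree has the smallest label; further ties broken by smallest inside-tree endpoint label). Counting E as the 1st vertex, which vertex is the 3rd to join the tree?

Grow the tree from E using Prim:
Step 1: frontier [E-F 1, B-E 6, C-E 8, D-E 8] → take E-F (1); add F.
Step 2: frontier [B-E 6, C-E 8, D-E 8, F-G 2, D-F 7, B-F 25] → take F-G (2); add G.
Step 3: frontier [B-E 6, C-E 8, D-E 8, D-F 7, B-F 25, B-G 2, A-G 21] → take B-G (2); add B.
Step 4: frontier [A-B 2, B-C 3, C-E 8, D-E 8, D-F 7, A-G 21] → take A-B (2); add A.
Step 5: frontier [A-C 13, A-D 22, B-C 3, C-E 8, D-E 8, D-F 7] → take B-C (3); add C.
Step 6: frontier [A-D 22, D-E 8, D-F 7] → take D-F (7); add D.
Vertex order: E, F, G, B, A, C, D. The 3rd vertex is G.

G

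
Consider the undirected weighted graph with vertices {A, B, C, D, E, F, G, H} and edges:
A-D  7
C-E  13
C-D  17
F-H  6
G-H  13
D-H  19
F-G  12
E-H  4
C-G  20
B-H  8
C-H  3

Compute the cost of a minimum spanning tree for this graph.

Sort edges by weight, then run Kruskal:
C-H (3): add — endpoints in different components.
E-H (4): add — endpoints in different components.
F-H (6): add — endpoints in different components.
A-D (7): add — endpoints in different components.
B-H (8): add — endpoints in different components.
F-G (12): add — endpoints in different components.
C-E (13): skip — C and E already connected.
G-H (13): skip — G and H already connected.
C-D (17): add — endpoints in different components.
MST edges: C-H, E-H, F-H, A-D, B-H, F-G, C-D; total weight 3+4+6+7+8+12+17 = 57.

57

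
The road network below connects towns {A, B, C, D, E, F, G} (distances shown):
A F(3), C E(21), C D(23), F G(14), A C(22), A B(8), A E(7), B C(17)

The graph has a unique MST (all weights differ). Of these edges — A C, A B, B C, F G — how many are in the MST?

Kruskal: consider edges lightest-first.
A F (3): add. Components now {A,F} {B} {C} {D} {E} {G}
A E (7): add. Components now {A,E,F} {B} {C} {D} {G}
A B (8): add. Components now {A,B,E,F} {C} {D} {G}
F G (14): add. Components now {A,B,E,F,G} {C} {D}
B C (17): add. Components now {A,B,C,E,F,G} {D}
C E (21): skip — C and E already connected.
A C (22): skip — A and C already connected.
C D (23): add. Components now {A,B,C,D,E,F,G}
MST edge set: {A F, A E, A B, F G, B C, C D}.
Of the listed edges, {A B, B C, F G} are in the MST → 3.

3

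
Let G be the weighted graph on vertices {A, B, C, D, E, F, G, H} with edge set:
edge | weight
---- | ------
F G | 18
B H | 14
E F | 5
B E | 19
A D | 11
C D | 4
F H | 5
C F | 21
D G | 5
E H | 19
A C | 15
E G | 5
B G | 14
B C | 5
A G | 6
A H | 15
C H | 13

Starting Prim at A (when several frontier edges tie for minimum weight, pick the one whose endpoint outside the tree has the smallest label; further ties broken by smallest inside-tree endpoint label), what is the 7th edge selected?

F-H

Prim's algorithm from A:
Step 1: cheapest edge leaving the tree is A G (6); add G.
Step 2: cheapest edge leaving the tree is D G (5); add D.
Step 3: cheapest edge leaving the tree is C D (4); add C.
Step 4: cheapest edge leaving the tree is B C (5); add B.
Step 5: cheapest edge leaving the tree is E G (5); add E.
Step 6: cheapest edge leaving the tree is E F (5); add F.
Step 7: cheapest edge leaving the tree is F H (5); add H.
The 7th edge added is F H.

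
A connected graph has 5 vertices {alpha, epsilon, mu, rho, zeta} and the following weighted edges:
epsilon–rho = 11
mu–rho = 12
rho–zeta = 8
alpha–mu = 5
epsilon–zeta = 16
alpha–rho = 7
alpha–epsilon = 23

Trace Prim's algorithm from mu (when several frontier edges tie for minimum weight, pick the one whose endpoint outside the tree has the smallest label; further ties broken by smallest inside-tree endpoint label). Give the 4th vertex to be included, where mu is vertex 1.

Prim's algorithm from mu:
Step 1: frontier [alpha–mu 5, mu–rho 12] → take alpha–mu (5); add alpha.
Step 2: frontier [alpha–rho 7, alpha–epsilon 23, mu–rho 12] → take alpha–rho (7); add rho.
Step 3: frontier [alpha–epsilon 23, rho–zeta 8, epsilon–rho 11] → take rho–zeta (8); add zeta.
Step 4: frontier [alpha–epsilon 23, epsilon–rho 11, epsilon–zeta 16] → take epsilon–rho (11); add epsilon.
Vertex order: mu, alpha, rho, zeta, epsilon. The 4th vertex is zeta.

zeta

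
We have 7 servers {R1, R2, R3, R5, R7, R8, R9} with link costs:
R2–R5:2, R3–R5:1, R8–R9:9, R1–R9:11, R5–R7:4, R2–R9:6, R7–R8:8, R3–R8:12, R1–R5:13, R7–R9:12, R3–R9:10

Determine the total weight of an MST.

Prim's algorithm from R3:
Step 1: cheapest edge leaving the tree is R3–R5 (1); add R5.
Step 2: cheapest edge leaving the tree is R2–R5 (2); add R2.
Step 3: cheapest edge leaving the tree is R5–R7 (4); add R7.
Step 4: cheapest edge leaving the tree is R2–R9 (6); add R9.
Step 5: cheapest edge leaving the tree is R7–R8 (8); add R8.
Step 6: cheapest edge leaving the tree is R1–R9 (11); add R1.
MST edges: R3–R5, R2–R5, R5–R7, R2–R9, R7–R8, R1–R9; total weight 1+2+4+6+8+11 = 32.

32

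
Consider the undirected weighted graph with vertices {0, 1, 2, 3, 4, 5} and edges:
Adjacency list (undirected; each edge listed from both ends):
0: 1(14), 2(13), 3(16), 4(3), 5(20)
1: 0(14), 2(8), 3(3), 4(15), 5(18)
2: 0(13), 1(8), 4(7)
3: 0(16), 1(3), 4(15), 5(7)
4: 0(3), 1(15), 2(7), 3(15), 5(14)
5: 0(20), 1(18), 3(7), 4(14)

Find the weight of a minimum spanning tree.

Prim, starting at 5.
Step 1: frontier [3—5 7, 4—5 14, 1—5 18, 0—5 20] → take 3—5 (7); add 3.
Step 2: frontier [1—3 3, 3—4 15, 0—3 16, 4—5 14, 1—5 18, 0—5 20] → take 1—3 (3); add 1.
Step 3: frontier [1—2 8, 0—1 14, 1—4 15, 3—4 15, 0—3 16, 4—5 14, 0—5 20] → take 1—2 (8); add 2.
Step 4: frontier [0—1 14, 1—4 15, 2—4 7, 0—2 13, 3—4 15, 0—3 16, 4—5 14, 0—5 20] → take 2—4 (7); add 4.
Step 5: frontier [0—1 14, 0—2 13, 0—3 16, 0—4 3, 0—5 20] → take 0—4 (3); add 0.
MST edges: 3—5, 1—3, 1—2, 2—4, 0—4; total weight 7+3+8+7+3 = 28.

28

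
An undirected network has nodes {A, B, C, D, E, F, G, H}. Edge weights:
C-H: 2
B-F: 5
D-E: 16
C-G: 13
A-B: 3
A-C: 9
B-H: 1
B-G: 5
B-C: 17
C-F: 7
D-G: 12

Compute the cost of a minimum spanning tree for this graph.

Grow the tree from C using Prim:
Step 1: frontier [C-H 2, C-F 7, A-C 9, C-G 13, B-C 17] → take C-H (2); add H.
Step 2: frontier [C-F 7, A-C 9, C-G 13, B-C 17, B-H 1] → take B-H (1); add B.
Step 3: frontier [A-B 3, B-F 5, B-G 5, C-F 7, A-C 9, C-G 13] → take A-B (3); add A.
Step 4: frontier [B-F 5, B-G 5, C-F 7, C-G 13] → take B-F (5); add F.
Step 5: frontier [B-G 5, C-G 13] → take B-G (5); add G.
Step 6: frontier [D-G 12] → take D-G (12); add D.
Step 7: frontier [D-E 16] → take D-E (16); add E.
MST edges: C-H, B-H, A-B, B-F, B-G, D-G, D-E; total weight 2+1+3+5+5+12+16 = 44.

44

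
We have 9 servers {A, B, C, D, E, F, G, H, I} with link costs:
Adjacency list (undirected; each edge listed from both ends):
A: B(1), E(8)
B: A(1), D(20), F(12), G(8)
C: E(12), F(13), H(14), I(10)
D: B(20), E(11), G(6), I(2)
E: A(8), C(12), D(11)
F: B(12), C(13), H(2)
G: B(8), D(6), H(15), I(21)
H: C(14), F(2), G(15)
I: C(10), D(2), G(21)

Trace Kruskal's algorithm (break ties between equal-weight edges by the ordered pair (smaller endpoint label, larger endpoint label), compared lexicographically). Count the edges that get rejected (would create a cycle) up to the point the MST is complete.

Sort edges by weight, then run Kruskal:
A—B (1): add — endpoints in different components.
D—I (2): add — endpoints in different components.
F—H (2): add — endpoints in different components.
D—G (6): add — endpoints in different components.
A—E (8): add — endpoints in different components.
B—G (8): add — endpoints in different components.
C—I (10): add — endpoints in different components.
D—E (11): skip — D and E already connected.
B—F (12): add — endpoints in different components.
Edges rejected before the tree was complete: 1.

1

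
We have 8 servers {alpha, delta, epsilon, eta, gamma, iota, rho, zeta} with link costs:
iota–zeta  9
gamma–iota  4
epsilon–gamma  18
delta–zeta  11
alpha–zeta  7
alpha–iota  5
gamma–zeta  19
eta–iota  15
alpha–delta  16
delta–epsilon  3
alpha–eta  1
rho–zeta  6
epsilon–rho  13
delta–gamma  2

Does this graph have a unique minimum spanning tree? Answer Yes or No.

Sort edges by weight, then run Kruskal:
alpha–eta (1): add — endpoints in different components.
delta–gamma (2): add — endpoints in different components.
delta–epsilon (3): add — endpoints in different components.
gamma–iota (4): add — endpoints in different components.
alpha–iota (5): add — endpoints in different components.
rho–zeta (6): add — endpoints in different components.
alpha–zeta (7): add — endpoints in different components.
Every non-tree edge has weight strictly greater than the heaviest edge on the tree path between its endpoints, so the MST is unique.

Yes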